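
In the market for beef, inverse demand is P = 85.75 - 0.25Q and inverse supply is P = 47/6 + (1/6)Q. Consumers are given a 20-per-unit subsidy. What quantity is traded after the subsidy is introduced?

Q' = 235

Pre-subsidy: 85.75 - 0.25Q = 47/6 + (1/6)Q gives Q* = 187 and P* = 39.
With the rebate, buyers effectively pay Pb = Ps − 20, where Ps is the price sellers receive.
On the curves, Pb = 85.75 - 0.25Q and Ps = 47/6 + (1/6)Q; the wedge Ps − Pb = 20 gives 47/6 + (1/6)Q − (85.75 - 0.25Q) = 20, so Q' = 235.
Then Pb = 85.75 − 0.25·235 = 27 and Ps = 47/6 + (1/6)·235 = 47.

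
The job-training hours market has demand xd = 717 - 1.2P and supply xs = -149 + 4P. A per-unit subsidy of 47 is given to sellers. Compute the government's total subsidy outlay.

Pre-subsidy: 717 - 1.2P = -149 + 4P gives P* = 2165/13, x* = 6723/13.
With the subsidy, sellers receive Ps = Pb + 47 for each unit, where Pb is the price buyers pay.
Supply in terms of Pb becomes xs = -149 + 4(Pb + 47) = 39 + 4Pb. Setting this equal to demand: 717 - 1.2Pb = 39 + 4Pb, so Pb = 1695/13.
Sellers receive Ps = 1695/13 + 47 = 2306/13; x' = 717 − 1.2·(1695/13) = 7287/13.
Government outlay = subsidy × quantity = 47 × 7287/13 = 342489/13.

Government cost = 342489/13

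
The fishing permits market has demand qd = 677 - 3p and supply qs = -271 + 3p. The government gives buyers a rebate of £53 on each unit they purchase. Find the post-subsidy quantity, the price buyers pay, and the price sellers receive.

Pre-subsidy: 677 - 3p = -271 + 3p gives p* = 158, q* = 203.
With the rebate, buyers effectively pay pb = ps − 53, where ps is the price sellers receive.
Demand in terms of ps becomes qd = 677 − 3(ps − 53) = 836 - 3ps. Setting this equal to supply: 836 - 3ps = -271 + 3ps, so ps = 184.5.
Buyers pay pb = 184.5 − 53 = 131.5; q' = -271 + 3·184.5 = 282.5.

q' = 282.5; buyers pay £131.5; sellers receive £184.5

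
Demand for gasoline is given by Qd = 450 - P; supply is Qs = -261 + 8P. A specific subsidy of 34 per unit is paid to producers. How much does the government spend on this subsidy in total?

Pre-subsidy: 450 - P = -261 + 8P gives P* = 79, Q* = 371.
With the subsidy, sellers receive Ps = Pb + 34 for each unit, where Pb is the price buyers pay.
Supply in terms of Pb becomes Qs = -261 + 8(Pb + 34) = 11 + 8Pb. Setting this equal to demand: 450 - Pb = 11 + 8Pb, so Pb = 439/9.
Sellers receive Ps = 439/9 + 34 = 745/9; Q' = 450 − 1·(439/9) = 3611/9.
Government outlay = subsidy × quantity = 34 × 3611/9 = 122774/9.

Government cost = 122774/9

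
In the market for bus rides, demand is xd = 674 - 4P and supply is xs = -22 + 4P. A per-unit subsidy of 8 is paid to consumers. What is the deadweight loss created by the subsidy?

Deadweight loss = 64

Pre-subsidy: 674 - 4P = -22 + 4P gives P* = 87, x* = 326.
With the rebate, buyers effectively pay Pb = Ps − 8, where Ps is the price sellers receive.
Demand in terms of Ps becomes xd = 674 − 4(Ps − 8) = 706 - 4Ps. Setting this equal to supply: 706 - 4Ps = -22 + 4Ps, so Ps = 91.
Buyers pay Pb = 91 − 8 = 83; x' = -22 + 4·91 = 342.
The subsidy expands output by 342 − 326 = 16 past the efficient level; on those units the gap between marginal cost and willingness to pay runs from 0 up to 8.
DWL = ½ × 8 × 16 = 64.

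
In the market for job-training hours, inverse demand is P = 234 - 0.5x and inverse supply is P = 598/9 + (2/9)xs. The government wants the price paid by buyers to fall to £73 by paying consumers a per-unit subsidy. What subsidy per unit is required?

Required subsidy s = £65 per unit

At a buyer price of 73, quantity demanded is 468 − 2·73 = 322.
Sellers supply 322 only when they receive Ps = 598/9 + (2/9)·322 = 138.
s = Ps − Pb = 138 − 73 = 65.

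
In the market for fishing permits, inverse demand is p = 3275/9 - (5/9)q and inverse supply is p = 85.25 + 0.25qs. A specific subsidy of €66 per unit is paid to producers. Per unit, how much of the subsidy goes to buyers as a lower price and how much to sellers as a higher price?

Buyers gain 1320/29 per unit; sellers gain 594/29 per unit

Pre-subsidy: 3275/9 - (5/9)q = 85.25 + 0.25q gives q* = 10031/29 and p* = 4980/29.
With the subsidy, sellers receive ps = pb + 66 for each unit, where pb is the price buyers pay.
On the curves, pb = 3275/9 - (5/9)q and ps = 85.25 + 0.25q; the wedge ps − pb = 66 gives 85.25 + 0.25q − (3275/9 - (5/9)q) = 66, so q' = 12407/29.
Then pb = 3275/9 − (5/9)·(12407/29) = 3660/29 and ps = 85.25 + 0.25·(12407/29) = 5574/29.
Buyers' price falls by p* − pb = 4980/29 − 3660/29 = 1320/29; sellers' price rises by ps − p* = 5574/29 − 4980/29 = 594/29.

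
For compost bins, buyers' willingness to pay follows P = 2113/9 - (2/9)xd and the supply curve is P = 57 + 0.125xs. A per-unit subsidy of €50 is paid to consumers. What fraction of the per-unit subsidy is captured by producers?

Pre-subsidy: 2113/9 - (2/9)x = 57 + 0.125x gives x* = 512 and P* = 121.
With the rebate, buyers effectively pay Pb = Ps − 50, where Ps is the price sellers receive.
On the curves, Pb = 2113/9 - (2/9)x and Ps = 57 + 0.125x; the wedge Ps − Pb = 50 gives 57 + 0.125x − (2113/9 - (2/9)x) = 50, so x' = 656.
Then Pb = 2113/9 − (2/9)·656 = 89 and Ps = 57 + 0.125·656 = 139.
Buyers' price falls by P* − Pb = 121 − 89 = 32; sellers' price rises by Ps − P* = 139 − 121 = 18.
So producers capture 18/50 = 0.36 of each unit of subsidy.

Producer share = 0.36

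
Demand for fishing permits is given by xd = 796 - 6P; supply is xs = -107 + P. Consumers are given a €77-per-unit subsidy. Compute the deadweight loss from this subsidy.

Deadweight loss = €2541

Pre-subsidy: 796 - 6P = -107 + P gives P* = 129, x* = 22.
With the rebate, buyers effectively pay Pb = Ps − 77, where Ps is the price sellers receive.
Demand in terms of Ps becomes xd = 796 − 6(Ps − 77) = 1258 - 6Ps. Setting this equal to supply: 1258 - 6Ps = -107 + Ps, so Ps = 195.
Buyers pay Pb = 195 − 77 = 118; x' = -107 + 1·195 = 88.
The subsidy expands output by 88 − 22 = 66 past the efficient level; on those units the gap between marginal cost and willingness to pay runs from 0 up to 77.
DWL = ½ × 77 × 66 = 2541.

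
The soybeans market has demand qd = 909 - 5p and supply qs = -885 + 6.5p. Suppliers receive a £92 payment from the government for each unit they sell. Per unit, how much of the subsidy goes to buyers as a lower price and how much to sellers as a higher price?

Pre-subsidy: 909 - 5p = -885 + 6.5p gives p* = 156, q* = 129.
With the subsidy, sellers receive ps = pb + 92 for each unit, where pb is the price buyers pay.
Supply in terms of pb becomes qs = -885 + 6.5(pb + 92) = -287 + 6.5pb. Setting this equal to demand: 909 - 5pb = -287 + 6.5pb, so pb = 104.
Sellers receive ps = 104 + 92 = 196; q' = 909 − 5·104 = 389.
Buyers' price falls by p* − pb = 156 − 104 = 52; sellers' price rises by ps − p* = 196 − 156 = 40.

Buyers gain £52 per unit; sellers gain £40 per unit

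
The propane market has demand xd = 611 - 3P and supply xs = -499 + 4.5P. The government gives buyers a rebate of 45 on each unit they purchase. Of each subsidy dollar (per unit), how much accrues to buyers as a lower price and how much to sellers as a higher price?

Buyers gain 27 per unit; sellers gain 18 per unit

Pre-subsidy: 611 - 3P = -499 + 4.5P gives P* = 148, x* = 167.
With the rebate, buyers effectively pay Pb = Ps − 45, where Ps is the price sellers receive.
Demand in terms of Ps becomes xd = 611 − 3(Ps − 45) = 746 - 3Ps. Setting this equal to supply: 746 - 3Ps = -499 + 4.5Ps, so Ps = 166.
Buyers pay Pb = 166 − 45 = 121; x' = -499 + 4.5·166 = 248.
Buyers' price falls by P* − Pb = 148 − 121 = 27; sellers' price rises by Ps − P* = 166 − 148 = 18.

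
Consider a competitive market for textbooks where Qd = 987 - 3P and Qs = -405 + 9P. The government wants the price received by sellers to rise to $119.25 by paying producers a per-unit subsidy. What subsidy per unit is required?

At a seller price of 119.25, quantity supplied is -405 + 9·119.25 = 668.25.
Buyers absorb 668.25 only when they pay Pb with 987 − 3·Pb = 668.25, i.e. Pb = 106.25.
s = Ps − Pb = 119.25 − 106.25 = 13.

Required subsidy s = $13 per unit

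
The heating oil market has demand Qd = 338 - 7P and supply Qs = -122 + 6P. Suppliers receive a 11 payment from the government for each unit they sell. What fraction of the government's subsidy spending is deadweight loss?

Pre-subsidy: 338 - 7P = -122 + 6P gives P* = 460/13, Q* = 1174/13.
With the subsidy, sellers receive Ps = Pb + 11 for each unit, where Pb is the price buyers pay.
Supply in terms of Pb becomes Qs = -122 + 6(Pb + 11) = -56 + 6Pb. Setting this equal to demand: 338 - 7Pb = -56 + 6Pb, so Pb = 394/13.
Sellers receive Ps = 394/13 + 11 = 537/13; Q' = 338 − 7·(394/13) = 1636/13.
ΔCS = ½(1174/13 + 1636/13)(460/13 − 394/13) = 92730/169; ΔPS = ½(1174/13 + 1636/13)(537/13 − 460/13) = 108185/169.
Government spending = 11 × 1636/13 = 17996/13.
DWL = ½ × 11 × (1636/13 − 1174/13) = 2541/13; fraction = (2541/13) / (17996/13) = 231/1636.

DWL / government spending = 231/1636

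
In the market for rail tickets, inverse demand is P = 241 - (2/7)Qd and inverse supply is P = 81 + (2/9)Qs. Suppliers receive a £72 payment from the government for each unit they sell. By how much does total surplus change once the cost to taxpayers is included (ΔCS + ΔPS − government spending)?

Pre-subsidy: 241 - (2/7)Q = 81 + (2/9)Q gives Q* = 315 and P* = 151.
With the subsidy, sellers receive Ps = Pb + 72 for each unit, where Pb is the price buyers pay.
On the curves, Pb = 241 - (2/7)Q and Ps = 81 + (2/9)Q; the wedge Ps − Pb = 72 gives 81 + (2/9)Q − (241 - (2/7)Q) = 72, so Q' = 456.75.
Then Pb = 241 − (2/7)·456.75 = 110.5 and Ps = 81 + (2/9)·456.75 = 182.5.
ΔCS = ½(315 + 456.75)(151 − 110.5) = 15627.9375; ΔPS = ½(315 + 456.75)(182.5 − 151) = 12155.0625.
Government spending = 72 × 456.75 = 32886.
Net change = 15627.9375 + 12155.0625 − 32886 = -5103. The loss equals the DWL triangle ½·72·141.75.

Net change in total surplus = -£5103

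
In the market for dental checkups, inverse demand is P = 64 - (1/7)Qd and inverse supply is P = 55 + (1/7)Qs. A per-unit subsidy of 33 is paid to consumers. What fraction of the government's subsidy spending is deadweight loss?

DWL / government spending = 11/28

Pre-subsidy: 64 - (1/7)Q = 55 + (1/7)Q gives Q* = 31.5 and P* = 59.5.
With the rebate, buyers effectively pay Pb = Ps − 33, where Ps is the price sellers receive.
On the curves, Pb = 64 - (1/7)Q and Ps = 55 + (1/7)Q; the wedge Ps − Pb = 33 gives 55 + (1/7)Q − (64 - (1/7)Q) = 33, so Q' = 147.
Then Pb = 64 − (1/7)·147 = 43 and Ps = 55 + (1/7)·147 = 76.
ΔCS = ½(31.5 + 147)(59.5 − 43) = 1472.625; ΔPS = ½(31.5 + 147)(76 − 59.5) = 1472.625.
Government spending = 33 × 147 = 4851.
DWL = ½ × 33 × (147 − 31.5) = 1905.75; fraction = 1905.75 / 4851 = 11/28.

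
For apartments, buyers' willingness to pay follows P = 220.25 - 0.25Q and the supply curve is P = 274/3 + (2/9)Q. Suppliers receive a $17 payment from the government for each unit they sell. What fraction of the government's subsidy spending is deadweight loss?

DWL / government spending = 6/103

Pre-subsidy: 220.25 - 0.25Q = 274/3 + (2/9)Q gives Q* = 273 and P* = 152.
With the subsidy, sellers receive Ps = Pb + 17 for each unit, where Pb is the price buyers pay.
On the curves, Pb = 220.25 - 0.25Q and Ps = 274/3 + (2/9)Q; the wedge Ps − Pb = 17 gives 274/3 + (2/9)Q − (220.25 - 0.25Q) = 17, so Q' = 309.
Then Pb = 220.25 − 0.25·309 = 143 and Ps = 274/3 + (2/9)·309 = 160.
ΔCS = ½(273 + 309)(152 − 143) = 2619; ΔPS = ½(273 + 309)(160 − 152) = 2328.
Government spending = 17 × 309 = 5253.
DWL = ½ × 17 × (309 − 273) = 306; fraction = 306 / 5253 = 6/103.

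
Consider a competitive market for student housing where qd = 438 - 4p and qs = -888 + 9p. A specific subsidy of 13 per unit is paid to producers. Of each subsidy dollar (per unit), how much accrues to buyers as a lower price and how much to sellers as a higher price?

Buyers gain 9 per unit; sellers gain 4 per unit

Pre-subsidy: 438 - 4p = -888 + 9p gives p* = 102, q* = 30.
With the subsidy, sellers receive ps = pb + 13 for each unit, where pb is the price buyers pay.
Supply in terms of pb becomes qs = -888 + 9(pb + 13) = -771 + 9pb. Setting this equal to demand: 438 - 4pb = -771 + 9pb, so pb = 93.
Sellers receive ps = 93 + 13 = 106; q' = 438 − 4·93 = 66.
Buyers' price falls by p* − pb = 102 − 93 = 9; sellers' price rises by ps − p* = 106 − 102 = 4.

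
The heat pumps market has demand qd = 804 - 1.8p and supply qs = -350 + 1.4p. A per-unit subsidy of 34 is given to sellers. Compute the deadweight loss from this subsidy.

Deadweight loss = 455.175

Pre-subsidy: 804 - 1.8p = -350 + 1.4p gives p* = 360.625, q* = 154.875.
With the subsidy, sellers receive ps = pb + 34 for each unit, where pb is the price buyers pay.
Supply in terms of pb becomes qs = -350 + 1.4(pb + 34) = -302.4 + 1.4pb. Setting this equal to demand: 804 - 1.8pb = -302.4 + 1.4pb, so pb = 345.75.
Sellers receive ps = 345.75 + 34 = 379.75; q' = 804 − 1.8·345.75 = 181.65.
The subsidy expands output by 181.65 − 154.875 = 26.775 past the efficient level; on those units the gap between marginal cost and willingness to pay runs from 0 up to 34.
DWL = ½ × 34 × 26.775 = 455.175.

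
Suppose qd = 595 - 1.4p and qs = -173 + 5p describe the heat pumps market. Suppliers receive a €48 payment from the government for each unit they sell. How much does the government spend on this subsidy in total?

Government cost = €23016

Pre-subsidy: 595 - 1.4p = -173 + 5p gives p* = 120, q* = 427.
With the subsidy, sellers receive ps = pb + 48 for each unit, where pb is the price buyers pay.
Supply in terms of pb becomes qs = -173 + 5(pb + 48) = 67 + 5pb. Setting this equal to demand: 595 - 1.4pb = 67 + 5pb, so pb = 82.5.
Sellers receive ps = 82.5 + 48 = 130.5; q' = 595 − 1.4·82.5 = 479.5.
Government outlay = subsidy × quantity = 48 × 479.5 = 23016.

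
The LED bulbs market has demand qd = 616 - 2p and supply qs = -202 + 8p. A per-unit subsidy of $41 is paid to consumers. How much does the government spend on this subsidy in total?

Government cost = $21238

Pre-subsidy: 616 - 2p = -202 + 8p gives p* = 81.8, q* = 452.4.
With the rebate, buyers effectively pay pb = ps − 41, where ps is the price sellers receive.
Demand in terms of ps becomes qd = 616 − 2(ps − 41) = 698 - 2ps. Setting this equal to supply: 698 - 2ps = -202 + 8ps, so ps = 90.
Buyers pay pb = 90 − 41 = 49; q' = -202 + 8·90 = 518.
Government outlay = subsidy × quantity = 41 × 518 = 21238.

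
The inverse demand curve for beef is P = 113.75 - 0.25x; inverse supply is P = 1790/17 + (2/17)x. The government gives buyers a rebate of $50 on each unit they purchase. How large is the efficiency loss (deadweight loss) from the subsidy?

Pre-subsidy: 113.75 - 0.25x = 1790/17 + (2/17)x gives x* = 23 and P* = 108.
With the rebate, buyers effectively pay Pb = Ps − 50, where Ps is the price sellers receive.
On the curves, Pb = 113.75 - 0.25x and Ps = 1790/17 + (2/17)x; the wedge Ps − Pb = 50 gives 1790/17 + (2/17)x − (113.75 - 0.25x) = 50, so x' = 159.
Then Pb = 113.75 − 0.25·159 = 74 and Ps = 1790/17 + (2/17)·159 = 124.
The subsidy expands output by 159 − 23 = 136 past the efficient level; on those units the gap between marginal cost and willingness to pay runs from 0 up to 50.
DWL = ½ × 50 × 136 = 3400.

Deadweight loss = $3400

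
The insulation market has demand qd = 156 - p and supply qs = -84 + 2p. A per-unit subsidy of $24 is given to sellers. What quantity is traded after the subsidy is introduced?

q' = 92

Pre-subsidy: 156 - p = -84 + 2p gives p* = 80, q* = 76.
With the subsidy, sellers receive ps = pb + 24 for each unit, where pb is the price buyers pay.
Supply in terms of pb becomes qs = -84 + 2(pb + 24) = -36 + 2pb. Setting this equal to demand: 156 - pb = -36 + 2pb, so pb = 64.
Sellers receive ps = 64 + 24 = 88; q' = 156 − 1·64 = 92.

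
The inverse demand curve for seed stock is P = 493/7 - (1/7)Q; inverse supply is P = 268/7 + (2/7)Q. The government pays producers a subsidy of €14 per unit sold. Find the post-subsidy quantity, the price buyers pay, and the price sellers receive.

Pre-subsidy: 493/7 - (1/7)Q = 268/7 + (2/7)Q gives Q* = 75 and P* = 418/7.
With the subsidy, sellers receive Ps = Pb + 14 for each unit, where Pb is the price buyers pay.
On the curves, Pb = 493/7 - (1/7)Q and Ps = 268/7 + (2/7)Q; the wedge Ps − Pb = 14 gives 268/7 + (2/7)Q − (493/7 - (1/7)Q) = 14, so Q' = 323/3.
Then Pb = 493/7 − (1/7)·(323/3) = 1156/21 and Ps = 268/7 + (2/7)·(323/3) = 1450/21.

Q' = 323/3; buyers pay 1156/21; sellers receive 1450/21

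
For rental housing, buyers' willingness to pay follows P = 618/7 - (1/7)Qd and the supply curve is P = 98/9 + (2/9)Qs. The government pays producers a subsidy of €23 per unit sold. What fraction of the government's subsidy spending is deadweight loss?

DWL / government spending = 63/550

Pre-subsidy: 618/7 - (1/7)Q = 98/9 + (2/9)Q gives Q* = 212 and P* = 58.
With the subsidy, sellers receive Ps = Pb + 23 for each unit, where Pb is the price buyers pay.
On the curves, Pb = 618/7 - (1/7)Q and Ps = 98/9 + (2/9)Q; the wedge Ps − Pb = 23 gives 98/9 + (2/9)Q − (618/7 - (1/7)Q) = 23, so Q' = 275.
Then Pb = 618/7 − (1/7)·275 = 49 and Ps = 98/9 + (2/9)·275 = 72.
ΔCS = ½(212 + 275)(58 − 49) = 2191.5; ΔPS = ½(212 + 275)(72 − 58) = 3409.
Government spending = 23 × 275 = 6325.
DWL = ½ × 23 × (275 − 212) = 724.5; fraction = 724.5 / 6325 = 63/550.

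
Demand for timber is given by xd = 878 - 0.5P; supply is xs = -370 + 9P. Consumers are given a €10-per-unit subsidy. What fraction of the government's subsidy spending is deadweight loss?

Pre-subsidy: 878 - 0.5P = -370 + 9P gives P* = 2496/19, x* = 15434/19.
With the rebate, buyers effectively pay Pb = Ps − 10, where Ps is the price sellers receive.
Demand in terms of Ps becomes xd = 878 − 0.5(Ps − 10) = 883 - 0.5Ps. Setting this equal to supply: 883 - 0.5Ps = -370 + 9Ps, so Ps = 2506/19.
Buyers pay Pb = 2506/19 − 10 = 2316/19; x' = -370 + 9·(2506/19) = 15524/19.
ΔCS = ½(15434/19 + 15524/19)(2496/19 − 2316/19) = 2786220/361; ΔPS = ½(15434/19 + 15524/19)(2506/19 − 2496/19) = 154790/361.
Government spending = 10 × 15524/19 = 155240/19.
DWL = ½ × 10 × (15524/19 − 15434/19) = 450/19; fraction = (450/19) / (155240/19) = 45/15524.

DWL / government spending = 45/15524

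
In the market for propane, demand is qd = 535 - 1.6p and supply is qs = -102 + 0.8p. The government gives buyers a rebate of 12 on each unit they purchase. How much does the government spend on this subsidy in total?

Government cost = 1400.8

Pre-subsidy: 535 - 1.6p = -102 + 0.8p gives p* = 3185/12, q* = 331/3.
With the rebate, buyers effectively pay pb = ps − 12, where ps is the price sellers receive.
Demand in terms of ps becomes qd = 535 − 1.6(ps − 12) = 554.2 - 1.6ps. Setting this equal to supply: 554.2 - 1.6ps = -102 + 0.8ps, so ps = 3281/12.
Buyers pay pb = 3281/12 − 12 = 3137/12; q' = -102 + 0.8·(3281/12) = 1751/15.
Government outlay = subsidy × quantity = 12 × 1751/15 = 1400.8.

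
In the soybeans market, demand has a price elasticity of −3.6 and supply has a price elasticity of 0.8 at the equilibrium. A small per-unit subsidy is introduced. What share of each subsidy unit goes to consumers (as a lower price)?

For a small subsidy around the equilibrium, the benefit split depends on the relative slopes, which at a point are proportional to the elasticities.
Buyer share = εs/(εs + |εd|) = 0.8/(0.8 + 3.6) = 2/11; seller share = |εd|/(εs + |εd|) = 9/11.

Consumer share = 2/11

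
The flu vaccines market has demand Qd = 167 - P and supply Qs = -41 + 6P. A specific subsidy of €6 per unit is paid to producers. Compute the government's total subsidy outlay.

Pre-subsidy: 167 - P = -41 + 6P gives P* = 208/7, Q* = 961/7.
With the subsidy, sellers receive Ps = Pb + 6 for each unit, where Pb is the price buyers pay.
Supply in terms of Pb becomes Qs = -41 + 6(Pb + 6) = -5 + 6Pb. Setting this equal to demand: 167 - Pb = -5 + 6Pb, so Pb = 172/7.
Sellers receive Ps = 172/7 + 6 = 214/7; Q' = 167 − 1·(172/7) = 997/7.
Government outlay = subsidy × quantity = 6 × 997/7 = 5982/7.

Government cost = 5982/7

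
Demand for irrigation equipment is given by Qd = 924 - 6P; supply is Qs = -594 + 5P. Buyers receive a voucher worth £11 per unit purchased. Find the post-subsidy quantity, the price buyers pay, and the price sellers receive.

Pre-subsidy: 924 - 6P = -594 + 5P gives P* = 138, Q* = 96.
With the rebate, buyers effectively pay Pb = Ps − 11, where Ps is the price sellers receive.
Demand in terms of Ps becomes Qd = 924 − 6(Ps − 11) = 990 - 6Ps. Setting this equal to supply: 990 - 6Ps = -594 + 5Ps, so Ps = 144.
Buyers pay Pb = 144 − 11 = 133; Q' = -594 + 5·144 = 126.

Q' = 126; buyers pay £133; sellers receive £144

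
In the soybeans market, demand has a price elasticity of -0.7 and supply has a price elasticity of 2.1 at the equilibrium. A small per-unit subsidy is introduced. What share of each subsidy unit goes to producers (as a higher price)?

Producer share = 0.25

For a small subsidy around the equilibrium, the benefit split depends on the relative slopes, which at a point are proportional to the elasticities.
Buyer share = εs/(εs + |εd|) = 2.1/(2.1 + 0.7) = 0.75; seller share = |εd|/(εs + |εd|) = 0.25.
So producers capture 0.25 of the subsidy.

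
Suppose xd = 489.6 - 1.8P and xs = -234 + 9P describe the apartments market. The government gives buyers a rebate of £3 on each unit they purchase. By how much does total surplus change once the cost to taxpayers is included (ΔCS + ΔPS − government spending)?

Net change in total surplus = -£6.75

Pre-subsidy: 489.6 - 1.8P = -234 + 9P gives P* = 67, x* = 369.
With the rebate, buyers effectively pay Pb = Ps − 3, where Ps is the price sellers receive.
Demand in terms of Ps becomes xd = 489.6 − 1.8(Ps − 3) = 495 - 1.8Ps. Setting this equal to supply: 495 - 1.8Ps = -234 + 9Ps, so Ps = 67.5.
Buyers pay Pb = 67.5 − 3 = 64.5; x' = -234 + 9·67.5 = 373.5.
ΔCS = ½(369 + 373.5)(67 − 64.5) = 928.125; ΔPS = ½(369 + 373.5)(67.5 − 67) = 185.625.
Government spending = 3 × 373.5 = 1120.5.
Net change = 928.125 + 185.625 − 1120.5 = -6.75. The loss equals the DWL triangle ½·3·4.5.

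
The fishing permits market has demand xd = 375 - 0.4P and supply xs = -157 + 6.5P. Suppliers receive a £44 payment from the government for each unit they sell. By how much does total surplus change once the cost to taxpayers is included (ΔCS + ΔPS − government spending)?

Pre-subsidy: 375 - 0.4P = -157 + 6.5P gives P* = 5320/69, x* = 23747/69.
With the subsidy, sellers receive Ps = Pb + 44 for each unit, where Pb is the price buyers pay.
Supply in terms of Pb becomes xs = -157 + 6.5(Pb + 44) = 129 + 6.5Pb. Setting this equal to demand: 375 - 0.4Pb = 129 + 6.5Pb, so Pb = 820/23.
Sellers receive Ps = 820/23 + 44 = 1832/23; x' = 375 − 0.4·(820/23) = 8297/23.
ΔCS = ½(23747/69 + 8297/23)(5320/69 − 820/23) = 69552340/4761; ΔPS = ½(23747/69 + 8297/23)(1832/23 − 5320/69) = 4280144/4761.
Government spending = 44 × 8297/23 = 365068/23.
Net change = 69552340/4761 + 4280144/4761 − 365068/23 = -25168/69. The loss equals the DWL triangle ½·44·1144/69.

Net change in total surplus = -25168/69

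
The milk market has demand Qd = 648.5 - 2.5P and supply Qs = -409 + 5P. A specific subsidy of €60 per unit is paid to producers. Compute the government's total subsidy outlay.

Government cost = €23760

Pre-subsidy: 648.5 - 2.5P = -409 + 5P gives P* = 141, Q* = 296.
With the subsidy, sellers receive Ps = Pb + 60 for each unit, where Pb is the price buyers pay.
Supply in terms of Pb becomes Qs = -409 + 5(Pb + 60) = -109 + 5Pb. Setting this equal to demand: 648.5 - 2.5Pb = -109 + 5Pb, so Pb = 101.
Sellers receive Ps = 101 + 60 = 161; Q' = 648.5 − 2.5·101 = 396.
Government outlay = subsidy × quantity = 60 × 396 = 23760.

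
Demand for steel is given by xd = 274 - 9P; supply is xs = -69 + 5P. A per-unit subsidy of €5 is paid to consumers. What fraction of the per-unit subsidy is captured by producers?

Producer share = 9/14

Pre-subsidy: 274 - 9P = -69 + 5P gives P* = 24.5, x* = 53.5.
With the rebate, buyers effectively pay Pb = Ps − 5, where Ps is the price sellers receive.
Demand in terms of Ps becomes xd = 274 − 9(Ps − 5) = 319 - 9Ps. Setting this equal to supply: 319 - 9Ps = -69 + 5Ps, so Ps = 194/7.
Buyers pay Pb = 194/7 − 5 = 159/7; x' = -69 + 5·(194/7) = 487/7.
Buyers' price falls by P* − Pb = 24.5 − 159/7 = 25/14; sellers' price rises by Ps − P* = 194/7 − 24.5 = 45/14.
So producers capture (45/14)/5 = 9/14 of each unit of subsidy.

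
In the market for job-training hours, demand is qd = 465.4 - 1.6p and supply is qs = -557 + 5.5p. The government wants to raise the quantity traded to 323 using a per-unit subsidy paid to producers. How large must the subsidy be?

Required subsidy s = 71 per unit

At q = 323, invert demand for the buyer price: pb = (465.4 − 323)/1.6 = 89; invert supply for the seller price: ps = (323 − (-557))/5.5 = 160.
The subsidy must fill the gap: s = ps − pb = 160 − 89 = 71.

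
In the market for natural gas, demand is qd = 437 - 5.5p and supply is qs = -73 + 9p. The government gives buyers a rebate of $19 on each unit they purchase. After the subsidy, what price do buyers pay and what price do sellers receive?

Buyers pay 678/29; sellers receive 1229/29

Pre-subsidy: 437 - 5.5p = -73 + 9p gives p* = 1020/29, q* = 7063/29.
With the rebate, buyers effectively pay pb = ps − 19, where ps is the price sellers receive.
Demand in terms of ps becomes qd = 437 − 5.5(ps − 19) = 541.5 - 5.5ps. Setting this equal to supply: 541.5 - 5.5ps = -73 + 9ps, so ps = 1229/29.
Buyers pay pb = 1229/29 − 19 = 678/29; q' = -73 + 9·(1229/29) = 8944/29.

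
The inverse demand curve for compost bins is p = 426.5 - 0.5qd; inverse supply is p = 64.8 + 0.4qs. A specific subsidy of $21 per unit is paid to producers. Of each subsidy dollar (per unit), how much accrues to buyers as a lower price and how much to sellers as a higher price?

Pre-subsidy: 426.5 - 0.5q = 64.8 + 0.4q gives q* = 3617/9 and p* = 2030/9.
With the subsidy, sellers receive ps = pb + 21 for each unit, where pb is the price buyers pay.
On the curves, pb = 426.5 - 0.5q and ps = 64.8 + 0.4q; the wedge ps − pb = 21 gives 64.8 + 0.4q − (426.5 - 0.5q) = 21, so q' = 3827/9.
Then pb = 426.5 − 0.5·(3827/9) = 1925/9 and ps = 64.8 + 0.4·(3827/9) = 2114/9.
Buyers' price falls by p* − pb = 2030/9 − 1925/9 = 35/3; sellers' price rises by ps − p* = 2114/9 − 2030/9 = 28/3.

Buyers gain 35/3 per unit; sellers gain 28/3 per unit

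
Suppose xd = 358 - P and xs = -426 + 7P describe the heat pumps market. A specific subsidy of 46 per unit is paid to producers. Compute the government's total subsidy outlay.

Government cost = 13811.5

Pre-subsidy: 358 - P = -426 + 7P gives P* = 98, x* = 260.
With the subsidy, sellers receive Ps = Pb + 46 for each unit, where Pb is the price buyers pay.
Supply in terms of Pb becomes xs = -426 + 7(Pb + 46) = -104 + 7Pb. Setting this equal to demand: 358 - Pb = -104 + 7Pb, so Pb = 57.75.
Sellers receive Ps = 57.75 + 46 = 103.75; x' = 358 − 1·57.75 = 300.25.
Government outlay = subsidy × quantity = 46 × 300.25 = 13811.5.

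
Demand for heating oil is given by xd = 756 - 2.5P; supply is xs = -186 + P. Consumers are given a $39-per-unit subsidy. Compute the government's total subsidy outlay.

Government cost = $4329

Pre-subsidy: 756 - 2.5P = -186 + P gives P* = 1884/7, x* = 582/7.
With the rebate, buyers effectively pay Pb = Ps − 39, where Ps is the price sellers receive.
Demand in terms of Ps becomes xd = 756 − 2.5(Ps − 39) = 853.5 - 2.5Ps. Setting this equal to supply: 853.5 - 2.5Ps = -186 + Ps, so Ps = 297.
Buyers pay Pb = 297 − 39 = 258; x' = -186 + 1·297 = 111.
Government outlay = subsidy × quantity = 39 × 111 = 4329.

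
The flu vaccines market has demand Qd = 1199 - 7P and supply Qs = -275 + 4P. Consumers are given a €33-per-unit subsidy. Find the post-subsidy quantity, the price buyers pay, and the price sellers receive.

Pre-subsidy: 1199 - 7P = -275 + 4P gives P* = 134, Q* = 261.
With the rebate, buyers effectively pay Pb = Ps − 33, where Ps is the price sellers receive.
Demand in terms of Ps becomes Qd = 1199 − 7(Ps − 33) = 1430 - 7Ps. Setting this equal to supply: 1430 - 7Ps = -275 + 4Ps, so Ps = 155.
Buyers pay Pb = 155 − 33 = 122; Q' = -275 + 4·155 = 345.

Q' = 345; buyers pay €122; sellers receive €155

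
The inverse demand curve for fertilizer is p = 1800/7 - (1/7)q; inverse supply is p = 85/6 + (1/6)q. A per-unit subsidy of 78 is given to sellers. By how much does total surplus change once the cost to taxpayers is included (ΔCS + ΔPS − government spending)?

Pre-subsidy: 1800/7 - (1/7)q = 85/6 + (1/6)q gives q* = 785 and p* = 145.
With the subsidy, sellers receive ps = pb + 78 for each unit, where pb is the price buyers pay.
On the curves, pb = 1800/7 - (1/7)q and ps = 85/6 + (1/6)q; the wedge ps − pb = 78 gives 85/6 + (1/6)q − (1800/7 - (1/7)q) = 78, so q' = 1037.
Then pb = 1800/7 − (1/7)·1037 = 109 and ps = 85/6 + (1/6)·1037 = 187.
ΔCS = ½(785 + 1037)(145 − 109) = 32796; ΔPS = ½(785 + 1037)(187 − 145) = 38262.
Government spending = 78 × 1037 = 80886.
Net change = 32796 + 38262 − 80886 = -9828. The loss equals the DWL triangle ½·78·252.

Net change in total surplus = -9828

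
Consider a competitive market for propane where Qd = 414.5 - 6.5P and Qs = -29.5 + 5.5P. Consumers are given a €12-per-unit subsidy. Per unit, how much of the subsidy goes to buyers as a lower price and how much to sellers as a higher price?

Buyers gain €5.5 per unit; sellers gain €6.5 per unit

Pre-subsidy: 414.5 - 6.5P = -29.5 + 5.5P gives P* = 37, Q* = 174.
With the rebate, buyers effectively pay Pb = Ps − 12, where Ps is the price sellers receive.
Demand in terms of Ps becomes Qd = 414.5 − 6.5(Ps − 12) = 492.5 - 6.5Ps. Setting this equal to supply: 492.5 - 6.5Ps = -29.5 + 5.5Ps, so Ps = 43.5.
Buyers pay Pb = 43.5 − 12 = 31.5; Q' = -29.5 + 5.5·43.5 = 209.75.
Buyers' price falls by P* − Pb = 37 − 31.5 = 5.5; sellers' price rises by Ps − P* = 43.5 − 37 = 6.5.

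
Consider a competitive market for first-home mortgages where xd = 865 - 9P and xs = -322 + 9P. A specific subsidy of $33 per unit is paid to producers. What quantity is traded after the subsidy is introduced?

Pre-subsidy: 865 - 9P = -322 + 9P gives P* = 1187/18, x* = 271.5.
With the subsidy, sellers receive Ps = Pb + 33 for each unit, where Pb is the price buyers pay.
Supply in terms of Pb becomes xs = -322 + 9(Pb + 33) = -25 + 9Pb. Setting this equal to demand: 865 - 9Pb = -25 + 9Pb, so Pb = 445/9.
Sellers receive Ps = 445/9 + 33 = 742/9; x' = 865 − 9·(445/9) = 420.

x' = 420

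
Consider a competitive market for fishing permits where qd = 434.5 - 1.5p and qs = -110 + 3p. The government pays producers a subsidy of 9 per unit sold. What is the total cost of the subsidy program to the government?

Pre-subsidy: 434.5 - 1.5p = -110 + 3p gives p* = 121, q* = 253.
With the subsidy, sellers receive ps = pb + 9 for each unit, where pb is the price buyers pay.
Supply in terms of pb becomes qs = -110 + 3(pb + 9) = -83 + 3pb. Setting this equal to demand: 434.5 - 1.5pb = -83 + 3pb, so pb = 115.
Sellers receive ps = 115 + 9 = 124; q' = 434.5 − 1.5·115 = 262.
Government outlay = subsidy × quantity = 9 × 262 = 2358.

Government cost = 2358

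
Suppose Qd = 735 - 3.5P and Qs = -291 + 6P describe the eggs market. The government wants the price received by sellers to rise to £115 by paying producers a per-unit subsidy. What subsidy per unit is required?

Required subsidy s = £19 per unit

At a seller price of 115, quantity supplied is -291 + 6·115 = 399.
Buyers absorb 399 only when they pay Pb with 735 − 3.5·Pb = 399, i.e. Pb = 96.
s = Ps − Pb = 115 − 96 = 19.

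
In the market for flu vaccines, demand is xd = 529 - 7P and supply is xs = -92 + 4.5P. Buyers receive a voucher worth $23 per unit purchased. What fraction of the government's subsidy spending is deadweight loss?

Pre-subsidy: 529 - 7P = -92 + 4.5P gives P* = 54, x* = 151.
With the rebate, buyers effectively pay Pb = Ps − 23, where Ps is the price sellers receive.
Demand in terms of Ps becomes xd = 529 − 7(Ps − 23) = 690 - 7Ps. Setting this equal to supply: 690 - 7Ps = -92 + 4.5Ps, so Ps = 68.
Buyers pay Pb = 68 − 23 = 45; x' = -92 + 4.5·68 = 214.
ΔCS = ½(151 + 214)(54 − 45) = 1642.5; ΔPS = ½(151 + 214)(68 − 54) = 2555.
Government spending = 23 × 214 = 4922.
DWL = ½ × 23 × (214 − 151) = 724.5; fraction = 724.5 / 4922 = 63/428.

DWL / government spending = 63/428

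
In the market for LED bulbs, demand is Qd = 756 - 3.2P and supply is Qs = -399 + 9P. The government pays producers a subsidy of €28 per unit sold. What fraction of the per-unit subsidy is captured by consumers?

Consumer share = 45/61

Pre-subsidy: 756 - 3.2P = -399 + 9P gives P* = 5775/61, Q* = 27636/61.
With the subsidy, sellers receive Ps = Pb + 28 for each unit, where Pb is the price buyers pay.
Supply in terms of Pb becomes Qs = -399 + 9(Pb + 28) = -147 + 9Pb. Setting this equal to demand: 756 - 3.2Pb = -147 + 9Pb, so Pb = 4515/61.
Sellers receive Ps = 4515/61 + 28 = 6223/61; Q' = 756 − 3.2·(4515/61) = 31668/61.
Buyers' price falls by P* − Pb = 5775/61 − 4515/61 = 1260/61; sellers' price rises by Ps − P* = 6223/61 − 5775/61 = 448/61.
So consumers capture (1260/61)/28 = 45/61 of each unit of subsidy.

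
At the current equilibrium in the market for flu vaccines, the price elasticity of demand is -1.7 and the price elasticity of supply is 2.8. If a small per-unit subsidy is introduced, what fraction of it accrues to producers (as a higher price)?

For a small subsidy around the equilibrium, the benefit split depends on the relative slopes, which at a point are proportional to the elasticities.
Buyer share = εs/(εs + |εd|) = 2.8/(2.8 + 1.7) = 28/45; seller share = |εd|/(εs + |εd|) = 17/45.
So producers capture 17/45 of the subsidy.

Producer share = 17/45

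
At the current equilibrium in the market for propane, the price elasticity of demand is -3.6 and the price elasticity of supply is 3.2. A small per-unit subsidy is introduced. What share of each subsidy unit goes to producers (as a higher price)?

Producer share = 9/17

For a small subsidy around the equilibrium, the benefit split depends on the relative slopes, which at a point are proportional to the elasticities.
Buyer share = εs/(εs + |εd|) = 3.2/(3.2 + 3.6) = 8/17; seller share = |εd|/(εs + |εd|) = 9/17.
So producers capture 9/17 of the subsidy.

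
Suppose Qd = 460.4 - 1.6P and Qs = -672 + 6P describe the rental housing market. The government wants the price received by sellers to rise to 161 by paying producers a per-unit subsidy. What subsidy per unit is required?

At a seller price of 161, quantity supplied is -672 + 6·161 = 294.
Buyers absorb 294 only when they pay Pb with 460.4 − 1.6·Pb = 294, i.e. Pb = 104.
s = Ps − Pb = 161 − 104 = 57.

Required subsidy s = 57 per unit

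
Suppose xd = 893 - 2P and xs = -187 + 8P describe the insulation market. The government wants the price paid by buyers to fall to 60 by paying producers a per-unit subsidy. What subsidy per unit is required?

Required subsidy s = 60 per unit

At a buyer price of 60, quantity demanded is 893 − 2·60 = 773.
Sellers supply 773 only when they receive Ps with -187 + 8·Ps = 773, i.e. Ps = 120.
s = Ps − Pb = 120 − 60 = 60.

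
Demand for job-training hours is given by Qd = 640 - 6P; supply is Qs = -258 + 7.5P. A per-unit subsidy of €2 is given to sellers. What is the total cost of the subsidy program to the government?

Pre-subsidy: 640 - 6P = -258 + 7.5P gives P* = 1796/27, Q* = 2168/9.
With the subsidy, sellers receive Ps = Pb + 2 for each unit, where Pb is the price buyers pay.
Supply in terms of Pb becomes Qs = -258 + 7.5(Pb + 2) = -243 + 7.5Pb. Setting this equal to demand: 640 - 6Pb = -243 + 7.5Pb, so Pb = 1766/27.
Sellers receive Ps = 1766/27 + 2 = 1820/27; Q' = 640 − 6·(1766/27) = 2228/9.
Government outlay = subsidy × quantity = 2 × 2228/9 = 4456/9.

Government cost = 4456/9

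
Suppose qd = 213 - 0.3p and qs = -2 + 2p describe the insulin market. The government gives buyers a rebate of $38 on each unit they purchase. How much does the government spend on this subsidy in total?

Government cost = 170316/23

Pre-subsidy: 213 - 0.3p = -2 + 2p gives p* = 2150/23, q* = 4254/23.
With the rebate, buyers effectively pay pb = ps − 38, where ps is the price sellers receive.
Demand in terms of ps becomes qd = 213 − 0.3(ps − 38) = 224.4 - 0.3ps. Setting this equal to supply: 224.4 - 0.3ps = -2 + 2ps, so ps = 2264/23.
Buyers pay pb = 2264/23 − 38 = 1390/23; q' = -2 + 2·(2264/23) = 4482/23.
Government outlay = subsidy × quantity = 38 × 4482/23 = 170316/23.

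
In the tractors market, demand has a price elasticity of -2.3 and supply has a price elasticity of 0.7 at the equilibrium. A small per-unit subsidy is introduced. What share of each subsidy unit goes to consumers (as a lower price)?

Consumer share = 7/30

For a small subsidy around the equilibrium, the benefit split depends on the relative slopes, which at a point are proportional to the elasticities.
Buyer share = εs/(εs + |εd|) = 0.7/(0.7 + 2.3) = 7/30; seller share = |εd|/(εs + |εd|) = 23/30.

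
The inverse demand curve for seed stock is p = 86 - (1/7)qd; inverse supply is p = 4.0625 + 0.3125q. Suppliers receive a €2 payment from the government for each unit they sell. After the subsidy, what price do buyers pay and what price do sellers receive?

Buyers pay 179/3; sellers receive 185/3

Pre-subsidy: 86 - (1/7)q = 4.0625 + 0.3125q gives q* = 3059/17 and p* = 1025/17.
With the subsidy, sellers receive ps = pb + 2 for each unit, where pb is the price buyers pay.
On the curves, pb = 86 - (1/7)q and ps = 4.0625 + 0.3125q; the wedge ps − pb = 2 gives 4.0625 + 0.3125q − (86 - (1/7)q) = 2, so q' = 553/3.
Then pb = 86 − (1/7)·(553/3) = 179/3 and ps = 4.0625 + 0.3125·(553/3) = 185/3.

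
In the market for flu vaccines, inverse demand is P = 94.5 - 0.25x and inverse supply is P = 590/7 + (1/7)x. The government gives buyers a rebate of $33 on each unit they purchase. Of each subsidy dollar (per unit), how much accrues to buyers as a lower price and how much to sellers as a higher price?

Buyers gain $21 per unit; sellers gain $12 per unit

Pre-subsidy: 94.5 - 0.25x = 590/7 + (1/7)x gives x* = 26 and P* = 88.
With the rebate, buyers effectively pay Pb = Ps − 33, where Ps is the price sellers receive.
On the curves, Pb = 94.5 - 0.25x and Ps = 590/7 + (1/7)x; the wedge Ps − Pb = 33 gives 590/7 + (1/7)x − (94.5 - 0.25x) = 33, so x' = 110.
Then Pb = 94.5 − 0.25·110 = 67 and Ps = 590/7 + (1/7)·110 = 100.
Buyers' price falls by P* − Pb = 88 − 67 = 21; sellers' price rises by Ps − P* = 100 − 88 = 12.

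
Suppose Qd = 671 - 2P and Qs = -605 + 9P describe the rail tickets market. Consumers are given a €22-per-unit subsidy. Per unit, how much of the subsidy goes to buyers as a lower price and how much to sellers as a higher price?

Pre-subsidy: 671 - 2P = -605 + 9P gives P* = 116, Q* = 439.
With the rebate, buyers effectively pay Pb = Ps − 22, where Ps is the price sellers receive.
Demand in terms of Ps becomes Qd = 671 − 2(Ps − 22) = 715 - 2Ps. Setting this equal to supply: 715 - 2Ps = -605 + 9Ps, so Ps = 120.
Buyers pay Pb = 120 − 22 = 98; Q' = -605 + 9·120 = 475.
Buyers' price falls by P* − Pb = 116 − 98 = 18; sellers' price rises by Ps − P* = 120 − 116 = 4.

Buyers gain €18 per unit; sellers gain €4 per unit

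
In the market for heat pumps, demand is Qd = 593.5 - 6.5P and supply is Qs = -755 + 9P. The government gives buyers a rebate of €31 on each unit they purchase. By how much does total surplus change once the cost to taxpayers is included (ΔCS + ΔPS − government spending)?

Net change in total surplus = -€1813.5

Pre-subsidy: 593.5 - 6.5P = -755 + 9P gives P* = 87, Q* = 28.
With the rebate, buyers effectively pay Pb = Ps − 31, where Ps is the price sellers receive.
Demand in terms of Ps becomes Qd = 593.5 − 6.5(Ps − 31) = 795 - 6.5Ps. Setting this equal to supply: 795 - 6.5Ps = -755 + 9Ps, so Ps = 100.
Buyers pay Pb = 100 − 31 = 69; Q' = -755 + 9·100 = 145.
ΔCS = ½(28 + 145)(87 − 69) = 1557; ΔPS = ½(28 + 145)(100 − 87) = 1124.5.
Government spending = 31 × 145 = 4495.
Net change = 1557 + 1124.5 − 4495 = -1813.5. The loss equals the DWL triangle ½·31·117.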